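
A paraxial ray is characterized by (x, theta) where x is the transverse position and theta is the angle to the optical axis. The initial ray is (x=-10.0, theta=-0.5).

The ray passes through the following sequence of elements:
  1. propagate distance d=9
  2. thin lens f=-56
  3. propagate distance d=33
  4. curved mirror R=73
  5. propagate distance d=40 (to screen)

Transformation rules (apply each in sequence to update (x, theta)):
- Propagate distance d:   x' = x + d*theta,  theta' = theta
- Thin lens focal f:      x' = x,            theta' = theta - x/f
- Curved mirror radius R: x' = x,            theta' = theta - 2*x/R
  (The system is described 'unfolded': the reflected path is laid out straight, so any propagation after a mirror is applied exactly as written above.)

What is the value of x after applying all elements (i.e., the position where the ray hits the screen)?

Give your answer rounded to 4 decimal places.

Initial: x=-10.0000 theta=-0.5000
After 1 (propagate distance d=9): x=-14.5000 theta=-0.5000
After 2 (thin lens f=-56): x=-14.5000 theta=-85/112 (≈-0.7589)
After 3 (propagate distance d=33): x=-4429/112 (≈-39.5446) theta=-85/112 (≈-0.7589)
After 4 (curved mirror R=73): x=-4429/112 (≈-39.5446) theta=379/1168 (≈0.3245)
After 5 (propagate distance d=40 (to screen)): x=-217197/8176 (≈-26.5652) theta=379/1168 (≈0.3245)
Rounded to 4 decimal places: x = -26.5652

Answer: -26.5652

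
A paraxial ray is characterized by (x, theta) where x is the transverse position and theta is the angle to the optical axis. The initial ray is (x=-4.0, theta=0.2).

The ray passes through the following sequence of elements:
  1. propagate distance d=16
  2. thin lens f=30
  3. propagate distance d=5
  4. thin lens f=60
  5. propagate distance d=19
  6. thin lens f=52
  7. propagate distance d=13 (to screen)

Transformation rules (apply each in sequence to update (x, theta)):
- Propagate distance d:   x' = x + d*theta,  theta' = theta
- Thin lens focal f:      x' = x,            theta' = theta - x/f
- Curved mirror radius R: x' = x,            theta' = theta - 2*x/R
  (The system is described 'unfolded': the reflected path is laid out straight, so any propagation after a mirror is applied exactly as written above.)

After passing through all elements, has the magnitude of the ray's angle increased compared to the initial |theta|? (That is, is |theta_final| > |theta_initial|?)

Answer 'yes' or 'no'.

Answer: no

Derivation:
Initial: x=-4.0000 theta=0.2000
After 1 (propagate distance d=16): x=-0.8000 theta=0.2000
After 2 (thin lens f=30): x=-0.8000 theta=17/75 (≈0.2267)
After 3 (propagate distance d=5): x=1/3 (≈0.3333) theta=17/75 (≈0.2267)
After 4 (thin lens f=60): x=1/3 (≈0.3333) theta=199/900 (≈0.2211)
After 5 (propagate distance d=19): x=4081/900 (≈4.5344) theta=199/900 (≈0.2211)
After 6 (thin lens f=52): x=4081/900 (≈4.5344) theta=2089/15600 (≈0.1339)
After 7 (propagate distance d=13 (to screen)): x=22591/3600 (≈6.2753) theta=2089/15600 (≈0.1339)
|theta_initial|=0.2000 |theta_final|=2089/15600 (≈0.1339) -> not increased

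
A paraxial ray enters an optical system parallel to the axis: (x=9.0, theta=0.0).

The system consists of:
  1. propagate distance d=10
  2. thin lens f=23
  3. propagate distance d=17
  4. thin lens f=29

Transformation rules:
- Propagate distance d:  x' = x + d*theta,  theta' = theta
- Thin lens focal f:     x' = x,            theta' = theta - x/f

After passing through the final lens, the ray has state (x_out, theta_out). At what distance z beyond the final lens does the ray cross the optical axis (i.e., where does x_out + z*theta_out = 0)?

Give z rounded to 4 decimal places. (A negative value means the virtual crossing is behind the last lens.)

Initial: x=9.0000 theta=0.0000
After 1 (propagate distance d=10): x=9.0000 theta=0.0000
After 2 (thin lens f=23): x=9.0000 theta=-9/23 (≈-0.3913)
After 3 (propagate distance d=17): x=54/23 (≈2.3478) theta=-9/23 (≈-0.3913)
After 4 (thin lens f=29): x=54/23 (≈2.3478) theta=-315/667 (≈-0.4723)
z_focus = -x_out/theta_out = -(54/23)/(-315/667) = 174/35 ≈ 4.9714
Rounded to 4 decimal places: z = 4.9714

Answer: 4.9714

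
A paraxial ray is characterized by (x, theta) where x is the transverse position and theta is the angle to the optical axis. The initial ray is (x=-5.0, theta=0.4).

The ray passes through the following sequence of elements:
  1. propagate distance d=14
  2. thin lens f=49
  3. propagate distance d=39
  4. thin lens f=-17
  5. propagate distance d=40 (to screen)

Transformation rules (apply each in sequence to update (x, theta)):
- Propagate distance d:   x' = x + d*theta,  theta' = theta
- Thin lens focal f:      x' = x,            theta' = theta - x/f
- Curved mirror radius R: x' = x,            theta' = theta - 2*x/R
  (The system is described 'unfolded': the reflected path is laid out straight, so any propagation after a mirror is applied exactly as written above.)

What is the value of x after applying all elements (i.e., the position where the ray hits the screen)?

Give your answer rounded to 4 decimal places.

Answer: 68.2267

Derivation:
Initial: x=-5.0000 theta=0.4000
After 1 (propagate distance d=14): x=0.6000 theta=0.4000
After 2 (thin lens f=49): x=0.6000 theta=19/49 (≈0.3878)
After 3 (propagate distance d=39): x=3852/245 (≈15.7224) theta=19/49 (≈0.3878)
After 4 (thin lens f=-17): x=3852/245 (≈15.7224) theta=781/595 (≈1.3126)
After 5 (propagate distance d=40 (to screen)): x=284164/4165 (≈68.2267) theta=781/595 (≈1.3126)
Rounded to 4 decimal places: x = 68.2267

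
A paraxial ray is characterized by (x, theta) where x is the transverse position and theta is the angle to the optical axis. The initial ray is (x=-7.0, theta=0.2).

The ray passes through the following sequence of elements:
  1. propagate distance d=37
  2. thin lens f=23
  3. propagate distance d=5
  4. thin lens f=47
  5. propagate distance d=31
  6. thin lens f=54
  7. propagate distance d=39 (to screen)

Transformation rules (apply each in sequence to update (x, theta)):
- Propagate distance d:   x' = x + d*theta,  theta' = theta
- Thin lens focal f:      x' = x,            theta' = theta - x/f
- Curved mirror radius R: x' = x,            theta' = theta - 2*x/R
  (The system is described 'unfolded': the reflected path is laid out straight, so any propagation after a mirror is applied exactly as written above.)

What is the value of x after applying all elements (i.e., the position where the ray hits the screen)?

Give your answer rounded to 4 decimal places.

Initial: x=-7.0000 theta=0.2000
After 1 (propagate distance d=37): x=0.4000 theta=0.2000
After 2 (thin lens f=23): x=0.4000 theta=21/115 (≈0.1826)
After 3 (propagate distance d=5): x=151/115 (≈1.3130) theta=21/115 (≈0.1826)
After 4 (thin lens f=47): x=151/115 (≈1.3130) theta=836/5405 (≈0.1547)
After 5 (propagate distance d=31): x=33013/5405 (≈6.1079) theta=836/5405 (≈0.1547)
After 6 (thin lens f=54): x=33013/5405 (≈6.1079) theta=12131/291870 (≈0.0416)
After 7 (propagate distance d=39 (to screen)): x=751937/97290 (≈7.7288) theta=12131/291870 (≈0.0416)
Rounded to 4 decimal places: x = 7.7288

Answer: 7.7288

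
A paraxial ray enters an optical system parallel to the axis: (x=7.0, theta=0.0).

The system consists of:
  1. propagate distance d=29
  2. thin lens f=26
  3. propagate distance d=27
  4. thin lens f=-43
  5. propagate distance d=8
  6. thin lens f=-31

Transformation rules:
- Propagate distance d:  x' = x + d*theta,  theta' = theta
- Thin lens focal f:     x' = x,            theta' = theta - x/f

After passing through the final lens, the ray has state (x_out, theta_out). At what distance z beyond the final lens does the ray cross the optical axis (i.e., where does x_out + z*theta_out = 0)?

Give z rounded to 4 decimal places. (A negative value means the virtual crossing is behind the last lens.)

Initial: x=7.0000 theta=0.0000
After 1 (propagate distance d=29): x=7.0000 theta=0.0000
After 2 (thin lens f=26): x=7.0000 theta=-7/26 (≈-0.2692)
After 3 (propagate distance d=27): x=-7/26 (≈-0.2692) theta=-7/26 (≈-0.2692)
After 4 (thin lens f=-43): x=-7/26 (≈-0.2692) theta=-154/559 (≈-0.2755)
After 5 (propagate distance d=8): x=-2765/1118 (≈-2.4732) theta=-154/559 (≈-0.2755)
After 6 (thin lens f=-31): x=-2765/1118 (≈-2.4732) theta=-12313/34658 (≈-0.3553)
z_focus = -x_out/theta_out = -(-2765/1118)/(-12313/34658) = -12245/1759 ≈ -6.9613
Rounded to 4 decimal places: z = -6.9613

Answer: -6.9613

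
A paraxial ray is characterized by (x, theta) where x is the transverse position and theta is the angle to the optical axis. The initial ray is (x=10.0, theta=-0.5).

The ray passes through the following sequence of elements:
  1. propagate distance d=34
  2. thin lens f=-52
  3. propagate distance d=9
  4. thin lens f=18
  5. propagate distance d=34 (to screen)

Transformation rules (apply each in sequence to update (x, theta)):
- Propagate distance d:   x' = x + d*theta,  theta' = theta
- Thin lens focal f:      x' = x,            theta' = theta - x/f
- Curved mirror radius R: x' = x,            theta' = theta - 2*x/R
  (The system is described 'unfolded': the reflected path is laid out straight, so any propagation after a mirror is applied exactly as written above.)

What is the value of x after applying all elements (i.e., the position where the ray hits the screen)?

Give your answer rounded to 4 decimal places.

Initial: x=10.0000 theta=-0.5000
After 1 (propagate distance d=34): x=-7.0000 theta=-0.5000
After 2 (thin lens f=-52): x=-7.0000 theta=-33/52 (≈-0.6346)
After 3 (propagate distance d=9): x=-661/52 (≈-12.7115) theta=-33/52 (≈-0.6346)
After 4 (thin lens f=18): x=-661/52 (≈-12.7115) theta=67/936 (≈0.0716)
After 5 (propagate distance d=34 (to screen)): x=-185/18 (≈-10.2778) theta=67/936 (≈0.0716)
Rounded to 4 decimal places: x = -10.2778

Answer: -10.2778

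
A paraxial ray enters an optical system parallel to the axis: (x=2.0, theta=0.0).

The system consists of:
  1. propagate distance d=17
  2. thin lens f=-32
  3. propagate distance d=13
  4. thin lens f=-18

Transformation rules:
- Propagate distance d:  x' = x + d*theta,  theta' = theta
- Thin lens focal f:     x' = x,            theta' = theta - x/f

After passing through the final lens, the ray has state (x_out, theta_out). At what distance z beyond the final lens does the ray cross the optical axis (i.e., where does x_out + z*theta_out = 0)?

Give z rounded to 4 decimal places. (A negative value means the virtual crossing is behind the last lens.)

Answer: -12.8571

Derivation:
Initial: x=2.0000 theta=0.0000
After 1 (propagate distance d=17): x=2.0000 theta=0.0000
After 2 (thin lens f=-32): x=2.0000 theta=0.0625
After 3 (propagate distance d=13): x=2.8125 theta=0.0625
After 4 (thin lens f=-18): x=2.8125 theta=7/32 (≈0.2188)
z_focus = -x_out/theta_out = -(2.8125)/(7/32) = -90/7 ≈ -12.8571
Rounded to 4 decimal places: z = -12.8571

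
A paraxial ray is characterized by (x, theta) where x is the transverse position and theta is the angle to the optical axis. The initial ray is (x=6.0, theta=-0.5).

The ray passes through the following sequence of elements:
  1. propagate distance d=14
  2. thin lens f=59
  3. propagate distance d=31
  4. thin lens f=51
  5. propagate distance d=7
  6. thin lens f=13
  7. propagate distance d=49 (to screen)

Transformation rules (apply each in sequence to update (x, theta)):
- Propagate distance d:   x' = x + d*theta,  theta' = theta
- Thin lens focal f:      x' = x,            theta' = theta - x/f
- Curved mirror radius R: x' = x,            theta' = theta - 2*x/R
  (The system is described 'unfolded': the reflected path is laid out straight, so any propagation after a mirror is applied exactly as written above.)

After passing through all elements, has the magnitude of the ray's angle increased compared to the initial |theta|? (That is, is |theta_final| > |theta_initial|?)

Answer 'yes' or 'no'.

Initial: x=6.0000 theta=-0.5000
After 1 (propagate distance d=14): x=-1.0000 theta=-0.5000
After 2 (thin lens f=59): x=-1.0000 theta=-57/118 (≈-0.4831)
After 3 (propagate distance d=31): x=-1885/118 (≈-15.9746) theta=-57/118 (≈-0.4831)
After 4 (thin lens f=51): x=-1885/118 (≈-15.9746) theta=-511/3009 (≈-0.1698)
After 5 (propagate distance d=7): x=-103289/6018 (≈-17.1633) theta=-511/3009 (≈-0.1698)
After 6 (thin lens f=13): x=-103289/6018 (≈-17.1633) theta=30001/26078 (≈1.1504)
After 7 (propagate distance d=49 (to screen)): x=1533695/39117 (≈39.2079) theta=30001/26078 (≈1.1504)
|theta_initial|=0.5000 |theta_final|=30001/26078 (≈1.1504) -> increased

Answer: yes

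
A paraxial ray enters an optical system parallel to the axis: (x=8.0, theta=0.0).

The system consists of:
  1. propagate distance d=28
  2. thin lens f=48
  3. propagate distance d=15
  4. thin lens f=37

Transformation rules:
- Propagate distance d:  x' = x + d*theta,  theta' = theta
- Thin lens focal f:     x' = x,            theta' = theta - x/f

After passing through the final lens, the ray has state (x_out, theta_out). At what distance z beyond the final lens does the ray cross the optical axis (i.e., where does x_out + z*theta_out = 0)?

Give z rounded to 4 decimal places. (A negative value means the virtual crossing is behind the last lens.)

Answer: 17.4429

Derivation:
Initial: x=8.0000 theta=0.0000
After 1 (propagate distance d=28): x=8.0000 theta=0.0000
After 2 (thin lens f=48): x=8.0000 theta=-1/6 (≈-0.1667)
After 3 (propagate distance d=15): x=5.5000 theta=-1/6 (≈-0.1667)
After 4 (thin lens f=37): x=5.5000 theta=-35/111 (≈-0.3153)
z_focus = -x_out/theta_out = -(5.5000)/(-35/111) = 1221/70 ≈ 17.4429
Rounded to 4 decimal places: z = 17.4429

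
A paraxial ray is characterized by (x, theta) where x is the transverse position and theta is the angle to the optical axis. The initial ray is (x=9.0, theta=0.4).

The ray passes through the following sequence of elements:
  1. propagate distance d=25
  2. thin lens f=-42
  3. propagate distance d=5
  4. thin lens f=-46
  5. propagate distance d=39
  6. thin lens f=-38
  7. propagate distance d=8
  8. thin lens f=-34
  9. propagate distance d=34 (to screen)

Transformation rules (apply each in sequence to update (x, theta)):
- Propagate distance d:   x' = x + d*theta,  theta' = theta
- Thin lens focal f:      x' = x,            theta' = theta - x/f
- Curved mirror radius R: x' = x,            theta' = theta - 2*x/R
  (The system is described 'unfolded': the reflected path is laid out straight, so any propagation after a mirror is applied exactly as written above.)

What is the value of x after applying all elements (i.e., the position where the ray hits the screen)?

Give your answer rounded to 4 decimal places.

Answer: 320.6558

Derivation:
Initial: x=9.0000 theta=0.4000
After 1 (propagate distance d=25): x=19.0000 theta=0.4000
After 2 (thin lens f=-42): x=19.0000 theta=179/210 (≈0.8524)
After 3 (propagate distance d=5): x=977/42 (≈23.2619) theta=179/210 (≈0.8524)
After 4 (thin lens f=-46): x=977/42 (≈23.2619) theta=4373/3220 (≈1.3581)
After 5 (propagate distance d=39): x=105193/1380 (≈76.2268) theta=4373/3220 (≈1.3581)
After 6 (thin lens f=-38): x=105193/1380 (≈76.2268) theta=1234873/367080 (≈3.3640)
After 7 (propagate distance d=8): x=18930161/183540 (≈103.1392) theta=1234873/367080 (≈3.3640)
After 8 (thin lens f=-34): x=18930161/183540 (≈103.1392) theta=2851643/445740 (≈6.3975)
After 9 (propagate distance d=34 (to screen)): x=19617721/61180 (≈320.6558) theta=2851643/445740 (≈6.3975)
Rounded to 4 decimal places: x = 320.6558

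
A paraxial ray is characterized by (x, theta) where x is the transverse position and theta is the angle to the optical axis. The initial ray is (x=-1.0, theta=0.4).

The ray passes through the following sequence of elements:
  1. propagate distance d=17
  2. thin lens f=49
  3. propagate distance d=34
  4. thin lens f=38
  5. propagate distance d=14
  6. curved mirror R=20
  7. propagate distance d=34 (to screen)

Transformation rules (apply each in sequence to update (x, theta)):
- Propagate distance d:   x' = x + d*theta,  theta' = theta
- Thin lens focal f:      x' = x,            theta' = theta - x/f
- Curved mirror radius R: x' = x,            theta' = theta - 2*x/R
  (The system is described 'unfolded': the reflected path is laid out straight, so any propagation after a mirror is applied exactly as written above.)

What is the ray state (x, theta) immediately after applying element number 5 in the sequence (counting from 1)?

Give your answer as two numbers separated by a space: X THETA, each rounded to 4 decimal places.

Initial: x=-1.0000 theta=0.4000
After 1 (propagate distance d=17): x=5.8000 theta=0.4000
After 2 (thin lens f=49): x=5.8000 theta=69/245 (≈0.2816)
After 3 (propagate distance d=34): x=3767/245 (≈15.3755) theta=69/245 (≈0.2816)
After 4 (thin lens f=38): x=3767/245 (≈15.3755) theta=-229/1862 (≈-0.1230)
After 5 (propagate distance d=14): x=63558/4655 (≈13.6537) theta=-229/1862 (≈-0.1230)
Rounded to 4 decimal places: x = 13.6537, theta = -0.1230

Answer: 13.6537 -0.1230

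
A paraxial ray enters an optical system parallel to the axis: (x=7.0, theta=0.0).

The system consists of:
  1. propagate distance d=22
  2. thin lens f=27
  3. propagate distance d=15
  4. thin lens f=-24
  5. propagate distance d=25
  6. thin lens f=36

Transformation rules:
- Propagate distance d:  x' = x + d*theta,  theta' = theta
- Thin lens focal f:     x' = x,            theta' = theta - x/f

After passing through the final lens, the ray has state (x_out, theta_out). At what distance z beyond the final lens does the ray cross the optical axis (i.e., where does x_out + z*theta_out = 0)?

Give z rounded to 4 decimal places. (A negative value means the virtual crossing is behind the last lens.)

Initial: x=7.0000 theta=0.0000
After 1 (propagate distance d=22): x=7.0000 theta=0.0000
After 2 (thin lens f=27): x=7.0000 theta=-7/27 (≈-0.2593)
After 3 (propagate distance d=15): x=28/9 (≈3.1111) theta=-7/27 (≈-0.2593)
After 4 (thin lens f=-24): x=28/9 (≈3.1111) theta=-7/54 (≈-0.1296)
After 5 (propagate distance d=25): x=-7/54 (≈-0.1296) theta=-7/54 (≈-0.1296)
After 6 (thin lens f=36): x=-7/54 (≈-0.1296) theta=-245/1944 (≈-0.1260)
z_focus = -x_out/theta_out = -(-7/54)/(-245/1944) = -36/35 ≈ -1.0286
Rounded to 4 decimal places: z = -1.0286

Answer: -1.0286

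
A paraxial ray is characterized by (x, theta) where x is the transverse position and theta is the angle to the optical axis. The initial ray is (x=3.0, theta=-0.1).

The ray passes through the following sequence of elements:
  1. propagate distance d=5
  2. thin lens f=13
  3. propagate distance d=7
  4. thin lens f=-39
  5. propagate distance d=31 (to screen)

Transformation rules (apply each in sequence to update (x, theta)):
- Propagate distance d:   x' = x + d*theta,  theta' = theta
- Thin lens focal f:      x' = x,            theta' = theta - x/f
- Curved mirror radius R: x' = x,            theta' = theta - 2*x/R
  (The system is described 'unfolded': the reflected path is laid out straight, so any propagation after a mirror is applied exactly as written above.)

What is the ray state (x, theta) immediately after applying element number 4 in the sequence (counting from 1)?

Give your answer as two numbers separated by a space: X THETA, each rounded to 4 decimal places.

Answer: 0.4538 -0.2807

Derivation:
Initial: x=3.0000 theta=-0.1000
After 1 (propagate distance d=5): x=2.5000 theta=-0.1000
After 2 (thin lens f=13): x=2.5000 theta=-19/65 (≈-0.2923)
After 3 (propagate distance d=7): x=59/130 (≈0.4538) theta=-19/65 (≈-0.2923)
After 4 (thin lens f=-39): x=59/130 (≈0.4538) theta=-1423/5070 (≈-0.2807)
Rounded to 4 decimal places: x = 0.4538, theta = -0.2807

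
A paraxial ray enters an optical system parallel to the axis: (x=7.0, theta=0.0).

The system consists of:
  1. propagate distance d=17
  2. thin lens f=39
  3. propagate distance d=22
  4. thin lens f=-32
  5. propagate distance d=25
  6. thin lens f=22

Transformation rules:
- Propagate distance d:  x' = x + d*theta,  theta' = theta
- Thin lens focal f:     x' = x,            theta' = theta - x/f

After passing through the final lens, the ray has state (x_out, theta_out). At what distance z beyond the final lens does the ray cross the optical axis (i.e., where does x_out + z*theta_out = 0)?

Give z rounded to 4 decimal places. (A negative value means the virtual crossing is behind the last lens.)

Initial: x=7.0000 theta=0.0000
After 1 (propagate distance d=17): x=7.0000 theta=0.0000
After 2 (thin lens f=39): x=7.0000 theta=-7/39 (≈-0.1795)
After 3 (propagate distance d=22): x=119/39 (≈3.0513) theta=-7/39 (≈-0.1795)
After 4 (thin lens f=-32): x=119/39 (≈3.0513) theta=-35/416 (≈-0.0841)
After 5 (propagate distance d=25): x=91/96 (≈0.9479) theta=-35/416 (≈-0.0841)
After 6 (thin lens f=22): x=91/96 (≈0.9479) theta=-3493/27456 (≈-0.1272)
z_focus = -x_out/theta_out = -(91/96)/(-3493/27456) = 3718/499 ≈ 7.4509
Rounded to 4 decimal places: z = 7.4509

Answer: 7.4509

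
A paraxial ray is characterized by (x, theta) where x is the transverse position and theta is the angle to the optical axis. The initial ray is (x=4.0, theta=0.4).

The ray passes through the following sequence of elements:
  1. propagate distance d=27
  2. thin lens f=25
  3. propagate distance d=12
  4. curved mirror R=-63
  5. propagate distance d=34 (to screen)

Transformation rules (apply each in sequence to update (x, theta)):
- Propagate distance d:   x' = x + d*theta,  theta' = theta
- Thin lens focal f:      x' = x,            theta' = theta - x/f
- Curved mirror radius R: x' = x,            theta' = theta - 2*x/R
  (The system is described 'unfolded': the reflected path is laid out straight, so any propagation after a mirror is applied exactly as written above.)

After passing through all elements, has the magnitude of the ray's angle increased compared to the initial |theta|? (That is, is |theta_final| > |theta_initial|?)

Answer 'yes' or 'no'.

Answer: no

Derivation:
Initial: x=4.0000 theta=0.4000
After 1 (propagate distance d=27): x=14.8000 theta=0.4000
After 2 (thin lens f=25): x=14.8000 theta=-0.1920
After 3 (propagate distance d=12): x=12.4960 theta=-0.1920
After 4 (curved mirror R=-63): x=12.4960 theta=1612/7875 (≈0.2047)
After 5 (propagate distance d=34 (to screen)): x=153214/7875 (≈19.4557) theta=1612/7875 (≈0.2047)
|theta_initial|=0.4000 |theta_final|=1612/7875 (≈0.2047) -> not increased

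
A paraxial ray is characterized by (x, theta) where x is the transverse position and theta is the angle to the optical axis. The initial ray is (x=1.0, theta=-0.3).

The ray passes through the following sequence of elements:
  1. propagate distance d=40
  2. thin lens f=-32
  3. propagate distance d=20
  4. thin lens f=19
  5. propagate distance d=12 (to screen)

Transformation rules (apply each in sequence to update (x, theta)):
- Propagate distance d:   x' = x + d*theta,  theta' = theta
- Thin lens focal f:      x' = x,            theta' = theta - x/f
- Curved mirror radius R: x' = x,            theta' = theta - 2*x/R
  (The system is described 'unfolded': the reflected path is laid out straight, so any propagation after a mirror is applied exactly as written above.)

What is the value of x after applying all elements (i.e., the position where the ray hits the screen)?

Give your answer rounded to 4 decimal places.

Initial: x=1.0000 theta=-0.3000
After 1 (propagate distance d=40): x=-11.0000 theta=-0.3000
After 2 (thin lens f=-32): x=-11.0000 theta=-103/160 (≈-0.6438)
After 3 (propagate distance d=20): x=-23.8750 theta=-103/160 (≈-0.6438)
After 4 (thin lens f=19): x=-23.8750 theta=1863/3040 (≈0.6128)
After 5 (propagate distance d=12 (to screen)): x=-3139/190 (≈-16.5211) theta=1863/3040 (≈0.6128)
Rounded to 4 decimal places: x = -16.5211

Answer: -16.5211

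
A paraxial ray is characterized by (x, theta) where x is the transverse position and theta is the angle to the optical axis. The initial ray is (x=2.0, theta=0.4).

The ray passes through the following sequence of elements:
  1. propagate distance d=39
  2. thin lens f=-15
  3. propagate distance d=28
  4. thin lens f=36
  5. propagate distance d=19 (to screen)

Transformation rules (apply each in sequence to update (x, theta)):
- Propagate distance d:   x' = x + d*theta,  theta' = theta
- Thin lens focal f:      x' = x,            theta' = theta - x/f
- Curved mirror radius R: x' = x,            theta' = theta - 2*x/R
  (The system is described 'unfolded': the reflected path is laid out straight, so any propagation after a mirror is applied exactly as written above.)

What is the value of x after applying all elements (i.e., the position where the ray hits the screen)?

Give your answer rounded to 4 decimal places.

Initial: x=2.0000 theta=0.4000
After 1 (propagate distance d=39): x=17.6000 theta=0.4000
After 2 (thin lens f=-15): x=17.6000 theta=118/75 (≈1.5733)
After 3 (propagate distance d=28): x=4624/75 (≈61.6533) theta=118/75 (≈1.5733)
After 4 (thin lens f=36): x=4624/75 (≈61.6533) theta=-94/675 (≈-0.1393)
After 5 (propagate distance d=19 (to screen)): x=7966/135 (≈59.0074) theta=-94/675 (≈-0.1393)
Rounded to 4 decimal places: x = 59.0074

Answer: 59.0074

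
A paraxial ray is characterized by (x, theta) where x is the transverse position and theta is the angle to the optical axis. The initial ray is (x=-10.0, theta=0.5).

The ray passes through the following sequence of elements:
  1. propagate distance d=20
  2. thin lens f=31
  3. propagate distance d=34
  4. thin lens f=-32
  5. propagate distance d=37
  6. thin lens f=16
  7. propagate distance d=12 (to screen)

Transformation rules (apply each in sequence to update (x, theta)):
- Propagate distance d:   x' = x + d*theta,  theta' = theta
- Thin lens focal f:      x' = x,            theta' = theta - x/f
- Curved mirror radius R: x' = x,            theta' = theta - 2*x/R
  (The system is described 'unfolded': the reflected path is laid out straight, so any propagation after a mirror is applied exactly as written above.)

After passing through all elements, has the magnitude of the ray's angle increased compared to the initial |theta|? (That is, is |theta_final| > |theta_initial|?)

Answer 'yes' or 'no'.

Answer: yes

Derivation:
Initial: x=-10.0000 theta=0.5000
After 1 (propagate distance d=20): x=0.0000 theta=0.5000
After 2 (thin lens f=31): x=0.0000 theta=0.5000
After 3 (propagate distance d=34): x=17.0000 theta=0.5000
After 4 (thin lens f=-32): x=17.0000 theta=33/32 (≈1.0313)
After 5 (propagate distance d=37): x=1765/32 (≈55.1563) theta=33/32 (≈1.0313)
After 6 (thin lens f=16): x=1765/32 (≈55.1563) theta=-1237/512 (≈-2.4160)
After 7 (propagate distance d=12 (to screen)): x=3349/128 (≈26.1641) theta=-1237/512 (≈-2.4160)
|theta_initial|=0.5000 |theta_final|=1237/512 (≈2.4160) -> increased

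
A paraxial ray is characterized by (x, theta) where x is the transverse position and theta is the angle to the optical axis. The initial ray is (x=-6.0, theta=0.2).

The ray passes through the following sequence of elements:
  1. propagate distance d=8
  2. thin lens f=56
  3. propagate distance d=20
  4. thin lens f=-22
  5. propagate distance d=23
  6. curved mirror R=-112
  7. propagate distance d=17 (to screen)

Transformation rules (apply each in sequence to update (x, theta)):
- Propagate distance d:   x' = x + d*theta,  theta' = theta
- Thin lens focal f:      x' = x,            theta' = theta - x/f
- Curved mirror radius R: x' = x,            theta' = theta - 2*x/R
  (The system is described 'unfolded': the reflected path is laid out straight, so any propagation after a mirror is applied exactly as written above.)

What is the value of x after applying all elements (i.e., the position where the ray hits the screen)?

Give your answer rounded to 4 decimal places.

Answer: 17.1166

Derivation:
Initial: x=-6.0000 theta=0.2000
After 1 (propagate distance d=8): x=-4.4000 theta=0.2000
After 2 (thin lens f=56): x=-4.4000 theta=39/140 (≈0.2786)
After 3 (propagate distance d=20): x=41/35 (≈1.1714) theta=39/140 (≈0.2786)
After 4 (thin lens f=-22): x=41/35 (≈1.1714) theta=73/220 (≈0.3318)
After 5 (propagate distance d=23): x=13557/1540 (≈8.8032) theta=73/220 (≈0.3318)
After 6 (curved mirror R=-112): x=13557/1540 (≈8.8032) theta=42173/86240 (≈0.4890)
After 7 (propagate distance d=17 (to screen)): x=1476133/86240 (≈17.1166) theta=42173/86240 (≈0.4890)
Rounded to 4 decimal places: x = 17.1166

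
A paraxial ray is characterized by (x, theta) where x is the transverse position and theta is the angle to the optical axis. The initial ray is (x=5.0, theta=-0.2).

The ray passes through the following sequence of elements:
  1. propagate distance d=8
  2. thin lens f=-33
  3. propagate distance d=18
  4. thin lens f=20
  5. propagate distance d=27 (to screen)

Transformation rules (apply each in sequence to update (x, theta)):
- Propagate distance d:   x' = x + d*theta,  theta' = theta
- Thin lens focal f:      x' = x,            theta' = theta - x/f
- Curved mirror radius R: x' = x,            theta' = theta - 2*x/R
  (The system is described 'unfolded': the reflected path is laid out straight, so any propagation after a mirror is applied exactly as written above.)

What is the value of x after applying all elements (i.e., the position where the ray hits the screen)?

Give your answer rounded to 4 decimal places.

Initial: x=5.0000 theta=-0.2000
After 1 (propagate distance d=8): x=3.4000 theta=-0.2000
After 2 (thin lens f=-33): x=3.4000 theta=-16/165 (≈-0.0970)
After 3 (propagate distance d=18): x=91/55 (≈1.6545) theta=-16/165 (≈-0.0970)
After 4 (thin lens f=20): x=91/55 (≈1.6545) theta=-593/3300 (≈-0.1797)
After 5 (propagate distance d=27 (to screen)): x=-3517/1100 (≈-3.1973) theta=-593/3300 (≈-0.1797)
Rounded to 4 decimal places: x = -3.1973

Answer: -3.1973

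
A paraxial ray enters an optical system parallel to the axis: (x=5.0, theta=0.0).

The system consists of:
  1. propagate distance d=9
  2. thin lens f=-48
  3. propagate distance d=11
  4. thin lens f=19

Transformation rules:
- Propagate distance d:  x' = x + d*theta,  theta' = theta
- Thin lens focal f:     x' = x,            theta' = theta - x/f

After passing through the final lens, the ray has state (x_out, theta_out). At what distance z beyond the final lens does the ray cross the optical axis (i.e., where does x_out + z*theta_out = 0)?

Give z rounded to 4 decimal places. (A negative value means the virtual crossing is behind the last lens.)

Answer: 28.0250

Derivation:
Initial: x=5.0000 theta=0.0000
After 1 (propagate distance d=9): x=5.0000 theta=0.0000
After 2 (thin lens f=-48): x=5.0000 theta=5/48 (≈0.1042)
After 3 (propagate distance d=11): x=295/48 (≈6.1458) theta=5/48 (≈0.1042)
After 4 (thin lens f=19): x=295/48 (≈6.1458) theta=-25/114 (≈-0.2193)
z_focus = -x_out/theta_out = -(295/48)/(-25/114) = 28.0250
Rounded to 4 decimal places: z = 28.0250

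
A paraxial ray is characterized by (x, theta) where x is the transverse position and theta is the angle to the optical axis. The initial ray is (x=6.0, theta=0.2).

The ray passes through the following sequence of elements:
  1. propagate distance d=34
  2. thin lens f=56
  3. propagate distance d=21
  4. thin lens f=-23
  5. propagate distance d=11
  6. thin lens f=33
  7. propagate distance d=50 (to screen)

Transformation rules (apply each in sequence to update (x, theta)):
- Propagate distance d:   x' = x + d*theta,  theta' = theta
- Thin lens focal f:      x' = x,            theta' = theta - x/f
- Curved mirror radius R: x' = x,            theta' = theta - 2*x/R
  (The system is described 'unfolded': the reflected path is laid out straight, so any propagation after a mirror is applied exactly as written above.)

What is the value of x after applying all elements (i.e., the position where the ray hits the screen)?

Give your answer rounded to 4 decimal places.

Initial: x=6.0000 theta=0.2000
After 1 (propagate distance d=34): x=12.8000 theta=0.2000
After 2 (thin lens f=56): x=12.8000 theta=-1/35 (≈-0.0286)
After 3 (propagate distance d=21): x=12.2000 theta=-1/35 (≈-0.0286)
After 4 (thin lens f=-23): x=12.2000 theta=404/805 (≈0.5019)
After 5 (propagate distance d=11): x=2853/161 (≈17.7205) theta=404/805 (≈0.5019)
After 6 (thin lens f=33): x=2853/161 (≈17.7205) theta=-311/8855 (≈-0.0351)
After 7 (propagate distance d=50 (to screen)): x=4039/253 (≈15.9644) theta=-311/8855 (≈-0.0351)
Rounded to 4 decimal places: x = 15.9644

Answer: 15.9644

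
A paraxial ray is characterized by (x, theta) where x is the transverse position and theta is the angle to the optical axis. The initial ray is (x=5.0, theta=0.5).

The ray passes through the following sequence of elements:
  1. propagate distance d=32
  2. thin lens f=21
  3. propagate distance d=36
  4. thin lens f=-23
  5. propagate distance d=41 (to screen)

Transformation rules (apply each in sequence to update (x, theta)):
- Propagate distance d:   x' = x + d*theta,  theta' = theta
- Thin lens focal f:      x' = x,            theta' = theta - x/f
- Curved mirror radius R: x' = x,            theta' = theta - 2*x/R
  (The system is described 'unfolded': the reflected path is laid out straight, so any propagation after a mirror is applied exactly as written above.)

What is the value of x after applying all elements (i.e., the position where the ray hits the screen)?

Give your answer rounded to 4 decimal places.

Answer: -12.1522

Derivation:
Initial: x=5.0000 theta=0.5000
After 1 (propagate distance d=32): x=21.0000 theta=0.5000
After 2 (thin lens f=21): x=21.0000 theta=-0.5000
After 3 (propagate distance d=36): x=3.0000 theta=-0.5000
After 4 (thin lens f=-23): x=3.0000 theta=-17/46 (≈-0.3696)
After 5 (propagate distance d=41 (to screen)): x=-559/46 (≈-12.1522) theta=-17/46 (≈-0.3696)
Rounded to 4 decimal places: x = -12.1522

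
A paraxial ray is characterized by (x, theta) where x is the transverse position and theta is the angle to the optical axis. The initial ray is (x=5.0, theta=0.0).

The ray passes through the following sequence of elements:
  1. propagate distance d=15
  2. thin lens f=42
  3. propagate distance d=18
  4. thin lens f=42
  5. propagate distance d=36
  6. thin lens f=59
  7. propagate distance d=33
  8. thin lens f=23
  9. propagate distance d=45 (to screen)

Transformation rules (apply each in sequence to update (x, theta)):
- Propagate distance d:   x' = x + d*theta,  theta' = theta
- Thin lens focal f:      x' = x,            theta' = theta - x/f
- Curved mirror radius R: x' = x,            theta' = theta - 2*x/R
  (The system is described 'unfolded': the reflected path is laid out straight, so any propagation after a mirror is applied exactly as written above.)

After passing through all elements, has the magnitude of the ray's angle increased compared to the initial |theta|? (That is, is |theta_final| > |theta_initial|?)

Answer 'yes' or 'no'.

Answer: yes

Derivation:
Initial: x=5.0000 theta=0.0000
After 1 (propagate distance d=15): x=5.0000 theta=0.0000
After 2 (thin lens f=42): x=5.0000 theta=-5/42 (≈-0.1190)
After 3 (propagate distance d=18): x=20/7 (≈2.8571) theta=-5/42 (≈-0.1190)
After 4 (thin lens f=42): x=20/7 (≈2.8571) theta=-55/294 (≈-0.1871)
After 5 (propagate distance d=36): x=-190/49 (≈-3.8776) theta=-55/294 (≈-0.1871)
After 6 (thin lens f=59): x=-190/49 (≈-3.8776) theta=-2105/17346 (≈-0.1214)
After 7 (propagate distance d=33): x=-45575/5782 (≈-7.8822) theta=-2105/17346 (≈-0.1214)
After 8 (thin lens f=23): x=-45575/5782 (≈-7.8822) theta=44155/199479 (≈0.2214)
After 9 (propagate distance d=45 (to screen)): x=276425/132986 (≈2.0786) theta=44155/199479 (≈0.2214)
|theta_initial|=0.0000 |theta_final|=44155/199479 (≈0.2214) -> increased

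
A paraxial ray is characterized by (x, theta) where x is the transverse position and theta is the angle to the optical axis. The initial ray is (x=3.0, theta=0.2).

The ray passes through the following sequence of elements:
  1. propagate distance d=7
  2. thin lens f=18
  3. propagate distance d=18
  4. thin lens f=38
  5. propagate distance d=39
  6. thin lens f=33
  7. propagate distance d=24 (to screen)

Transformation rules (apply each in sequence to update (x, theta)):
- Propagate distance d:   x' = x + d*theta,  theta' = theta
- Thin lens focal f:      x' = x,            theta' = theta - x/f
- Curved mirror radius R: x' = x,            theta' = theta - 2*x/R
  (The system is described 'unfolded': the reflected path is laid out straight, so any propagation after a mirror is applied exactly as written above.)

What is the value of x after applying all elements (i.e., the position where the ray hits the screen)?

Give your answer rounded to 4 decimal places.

Initial: x=3.0000 theta=0.2000
After 1 (propagate distance d=7): x=4.4000 theta=0.2000
After 2 (thin lens f=18): x=4.4000 theta=-2/45 (≈-0.0444)
After 3 (propagate distance d=18): x=3.6000 theta=-2/45 (≈-0.0444)
After 4 (thin lens f=38): x=3.6000 theta=-119/855 (≈-0.1392)
After 5 (propagate distance d=39): x=-521/285 (≈-1.8281) theta=-119/855 (≈-0.1392)
After 6 (thin lens f=33): x=-521/285 (≈-1.8281) theta=-788/9405 (≈-0.0838)
After 7 (propagate distance d=24 (to screen)): x=-2407/627 (≈-3.8389) theta=-788/9405 (≈-0.0838)
Rounded to 4 decimal places: x = -3.8389

Answer: -3.8389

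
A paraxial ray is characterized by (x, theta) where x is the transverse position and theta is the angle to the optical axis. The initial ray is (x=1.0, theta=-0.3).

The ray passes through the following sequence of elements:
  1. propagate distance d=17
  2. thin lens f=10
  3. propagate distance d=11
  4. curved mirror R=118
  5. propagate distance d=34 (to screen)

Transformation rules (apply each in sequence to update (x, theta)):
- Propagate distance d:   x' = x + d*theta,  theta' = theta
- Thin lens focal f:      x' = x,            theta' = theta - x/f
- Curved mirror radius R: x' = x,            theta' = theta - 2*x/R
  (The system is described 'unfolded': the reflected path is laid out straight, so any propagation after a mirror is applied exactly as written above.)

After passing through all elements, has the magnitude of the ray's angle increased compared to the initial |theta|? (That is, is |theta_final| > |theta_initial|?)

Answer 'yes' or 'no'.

Initial: x=1.0000 theta=-0.3000
After 1 (propagate distance d=17): x=-4.1000 theta=-0.3000
After 2 (thin lens f=10): x=-4.1000 theta=0.1100
After 3 (propagate distance d=11): x=-2.8900 theta=0.1100
After 4 (curved mirror R=118): x=-2.8900 theta=469/2950 (≈0.1590)
After 5 (propagate distance d=34 (to screen)): x=14841/5900 (≈2.5154) theta=469/2950 (≈0.1590)
|theta_initial|=0.3000 |theta_final|=469/2950 (≈0.1590) -> not increased

Answer: no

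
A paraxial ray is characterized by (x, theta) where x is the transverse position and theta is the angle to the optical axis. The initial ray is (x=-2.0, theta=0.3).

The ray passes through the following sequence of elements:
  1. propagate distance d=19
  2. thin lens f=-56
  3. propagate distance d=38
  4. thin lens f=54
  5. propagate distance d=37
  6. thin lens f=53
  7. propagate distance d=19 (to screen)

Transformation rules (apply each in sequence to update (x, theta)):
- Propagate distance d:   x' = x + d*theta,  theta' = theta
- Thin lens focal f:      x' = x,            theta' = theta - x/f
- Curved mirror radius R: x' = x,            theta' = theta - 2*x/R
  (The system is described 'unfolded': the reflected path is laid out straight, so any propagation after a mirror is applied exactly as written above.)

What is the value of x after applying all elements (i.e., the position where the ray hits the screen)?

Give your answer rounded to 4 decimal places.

Answer: 13.0046

Derivation:
Initial: x=-2.0000 theta=0.3000
After 1 (propagate distance d=19): x=3.7000 theta=0.3000
After 2 (thin lens f=-56): x=3.7000 theta=41/112 (≈0.3661)
After 3 (propagate distance d=38): x=4931/280 (≈17.6107) theta=41/112 (≈0.3661)
After 4 (thin lens f=54): x=4931/280 (≈17.6107) theta=151/3780 (≈0.0399)
After 5 (propagate distance d=37): x=144311/7560 (≈19.0888) theta=151/3780 (≈0.0399)
After 6 (thin lens f=53): x=144311/7560 (≈19.0888) theta=-25661/80136 (≈-0.3202)
After 7 (propagate distance d=19 (to screen)): x=31016/2385 (≈13.0046) theta=-25661/80136 (≈-0.3202)
Rounded to 4 decimal places: x = 13.0046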